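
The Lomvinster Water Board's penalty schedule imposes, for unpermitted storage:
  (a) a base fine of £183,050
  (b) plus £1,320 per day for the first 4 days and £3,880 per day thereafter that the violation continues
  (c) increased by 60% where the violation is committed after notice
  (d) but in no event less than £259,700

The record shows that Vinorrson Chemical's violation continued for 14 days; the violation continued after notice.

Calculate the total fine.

First 4 days: 4 × £1,320 = £5,280
Remaining days: (14 − 4) × £3,880 = £38,800
Per-day component: £5,280 + £38,800 = £44,080
Base plus per-day: £183,050 + £44,080 = £227,130
Enhancement: 60% of £227,130 = £136,278
Enhanced fine: £227,130 + £136,278 = £363,408
Minimum £259,700: £363,408 meets the minimum, no increase.

£363,408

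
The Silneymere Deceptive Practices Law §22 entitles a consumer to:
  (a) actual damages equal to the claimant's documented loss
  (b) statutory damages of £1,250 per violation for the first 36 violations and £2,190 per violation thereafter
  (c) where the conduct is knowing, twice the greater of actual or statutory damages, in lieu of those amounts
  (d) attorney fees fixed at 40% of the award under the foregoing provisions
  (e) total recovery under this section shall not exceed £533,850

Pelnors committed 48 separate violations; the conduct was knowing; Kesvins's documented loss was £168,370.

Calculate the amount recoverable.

£471,436

First 36 violations: 36 × £1,250 = £45,000
Remaining violations: (48 − 36) × £2,190 = £26,280
Statutory damages: £45,000 + £26,280 = £71,280
Greater of actual damages (£168,370) or statutory damages (£71,280): £168,370
Doubled: 2 × £168,370 = £336,740
Attorney fees: 40% of £336,740 = £134,696
Total before cap: £336,740 + £134,696 = £471,436
Cap at £533,850: £471,436 is within the cap, no reduction.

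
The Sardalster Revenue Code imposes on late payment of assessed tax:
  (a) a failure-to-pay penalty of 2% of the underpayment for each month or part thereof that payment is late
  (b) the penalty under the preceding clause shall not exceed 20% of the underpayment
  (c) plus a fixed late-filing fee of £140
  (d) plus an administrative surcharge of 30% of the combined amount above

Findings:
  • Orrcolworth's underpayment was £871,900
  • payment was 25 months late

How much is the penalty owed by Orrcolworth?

£226,876

Accrued rate: 2% × 25 = 50%, capped at 20% → 20%
Failure-to-pay penalty: 20% of £871,900 = £174,380
Penalty before surcharge: £174,380 + £140 = £174,520
Administrative surcharge: 30% of £174,520 = £52,356
Total penalty: £174,520 + £52,356 = £226,876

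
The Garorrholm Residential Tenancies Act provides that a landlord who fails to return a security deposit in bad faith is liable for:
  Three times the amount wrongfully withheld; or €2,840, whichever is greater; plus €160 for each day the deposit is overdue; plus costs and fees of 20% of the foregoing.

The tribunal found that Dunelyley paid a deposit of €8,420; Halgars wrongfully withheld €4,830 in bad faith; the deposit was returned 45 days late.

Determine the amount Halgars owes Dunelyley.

€26,028

Trebled: 3 × €4,830 = €14,490
Minimum €2,840: €14,490 meets the minimum, no increase.
Late-return penalty: 45 × €160 = €7,200
Damages plus late penalty: €14,490 + €7,200 = €21,690
Costs and fees: 20% of €21,690 = €4,338
Total recovery: €21,690 + €4,338 = €26,028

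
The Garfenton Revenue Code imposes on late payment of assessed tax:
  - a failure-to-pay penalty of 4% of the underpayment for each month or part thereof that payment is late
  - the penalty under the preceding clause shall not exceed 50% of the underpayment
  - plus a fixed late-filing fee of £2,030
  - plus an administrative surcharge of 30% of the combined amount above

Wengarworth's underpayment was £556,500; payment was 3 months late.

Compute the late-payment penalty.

Accrued rate: 4% × 3 = 12%, capped at 50% → 12%
Failure-to-pay penalty: 12% of £556,500 = £66,780
Penalty before surcharge: £66,780 + £2,030 = £68,810
Administrative surcharge: 30% of £68,810 = £20,643
Total penalty: £68,810 + £20,643 = £89,453

£89,453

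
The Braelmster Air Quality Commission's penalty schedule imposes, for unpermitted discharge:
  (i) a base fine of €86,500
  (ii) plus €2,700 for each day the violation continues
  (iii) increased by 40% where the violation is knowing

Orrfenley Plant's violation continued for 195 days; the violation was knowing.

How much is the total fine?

Per-day component: 195 × €2,700 = €526,500
Base plus per-day: €86,500 + €526,500 = €613,000
Enhancement: 40% of €613,000 = €245,200
Enhanced fine: €613,000 + €245,200 = €858,200

€858,200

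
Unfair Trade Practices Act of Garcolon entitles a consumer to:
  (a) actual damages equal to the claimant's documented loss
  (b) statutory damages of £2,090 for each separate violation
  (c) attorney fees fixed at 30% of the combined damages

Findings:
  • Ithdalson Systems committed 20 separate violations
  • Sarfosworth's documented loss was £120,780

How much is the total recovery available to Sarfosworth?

£211,354

Statutory damages: 20 × £2,090 = £41,800
Combined damages: £120,780 + £41,800 = £162,580
Attorney fees: 30% of £162,580 = £48,774
Total recovery: £162,580 + £48,774 = £211,354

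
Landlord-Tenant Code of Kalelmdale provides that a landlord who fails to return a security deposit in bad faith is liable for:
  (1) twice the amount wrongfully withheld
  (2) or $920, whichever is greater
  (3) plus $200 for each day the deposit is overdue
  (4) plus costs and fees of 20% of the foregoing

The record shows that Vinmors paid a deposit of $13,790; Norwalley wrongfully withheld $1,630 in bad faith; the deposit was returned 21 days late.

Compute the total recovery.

$8,952

Doubled: 2 × $1,630 = $3,260
Minimum $920: $3,260 meets the minimum, no increase.
Late-return penalty: 21 × $200 = $4,200
Damages plus late penalty: $3,260 + $4,200 = $7,460
Costs and fees: 20% of $7,460 = $1,492
Total recovery: $7,460 + $1,492 = $8,952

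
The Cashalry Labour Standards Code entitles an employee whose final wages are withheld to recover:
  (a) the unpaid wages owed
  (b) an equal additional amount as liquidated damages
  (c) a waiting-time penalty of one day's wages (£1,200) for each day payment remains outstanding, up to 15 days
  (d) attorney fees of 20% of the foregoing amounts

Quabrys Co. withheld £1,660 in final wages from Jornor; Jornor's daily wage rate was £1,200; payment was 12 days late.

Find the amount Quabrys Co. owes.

Liquidated damages (equal amount): £1,660
Penalty days: min(12, 15) = 12
Waiting-time penalty: 12 × £1,200 = £14,400
Subtotal: £1,660 + £1,660 + £14,400 = £17,720
Attorney fees: 20% of £17,720 = £3,544
Total award: £17,720 + £3,544 = £21,264

£21,264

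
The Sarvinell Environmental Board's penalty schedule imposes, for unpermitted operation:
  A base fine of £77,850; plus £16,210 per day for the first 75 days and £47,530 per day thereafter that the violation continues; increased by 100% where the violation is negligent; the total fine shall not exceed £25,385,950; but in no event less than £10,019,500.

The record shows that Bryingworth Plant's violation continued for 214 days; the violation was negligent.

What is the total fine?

First 75 days: 75 × £16,210 = £1,215,750
Remaining days: (214 − 75) × £47,530 = £6,606,670
Per-day component: £1,215,750 + £6,606,670 = £7,822,420
Base plus per-day: £77,850 + £7,822,420 = £7,900,270
Enhancement: 100% of £7,900,270 = £7,900,270
Enhanced fine: £7,900,270 + £7,900,270 = £15,800,540
Cap at £25,385,950: £15,800,540 is within the cap, no reduction.
Minimum £10,019,500: £15,800,540 meets the minimum, no increase.

£15,800,540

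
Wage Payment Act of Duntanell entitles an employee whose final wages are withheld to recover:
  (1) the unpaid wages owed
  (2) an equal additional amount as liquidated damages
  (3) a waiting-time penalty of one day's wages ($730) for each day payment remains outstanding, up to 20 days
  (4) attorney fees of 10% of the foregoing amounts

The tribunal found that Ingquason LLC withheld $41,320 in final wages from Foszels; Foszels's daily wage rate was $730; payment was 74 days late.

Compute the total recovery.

Total award: $106,964

Liquidated damages (equal amount): $41,320
Penalty days: min(74, 20) = 20
Waiting-time penalty: 20 × $730 = $14,600
Subtotal: $41,320 + $41,320 + $14,600 = $97,240
Attorney fees: 10% of $97,240 = $9,724
Total award: $97,240 + $9,724 = $106,964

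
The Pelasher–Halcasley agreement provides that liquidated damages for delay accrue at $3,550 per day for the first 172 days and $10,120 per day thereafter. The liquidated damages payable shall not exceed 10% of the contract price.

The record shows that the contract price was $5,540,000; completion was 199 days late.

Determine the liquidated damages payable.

$554,000

First 172 days: 172 × $3,550 = $610,600
Remaining days: (199 − 172) × $10,120 = $273,240
Accrued per-day damages: $610,600 + $273,240 = $883,840
Cap: 10% of $5,540,000 = $554,000
Cap at $554,000: $883,840 exceeds the cap → $554,000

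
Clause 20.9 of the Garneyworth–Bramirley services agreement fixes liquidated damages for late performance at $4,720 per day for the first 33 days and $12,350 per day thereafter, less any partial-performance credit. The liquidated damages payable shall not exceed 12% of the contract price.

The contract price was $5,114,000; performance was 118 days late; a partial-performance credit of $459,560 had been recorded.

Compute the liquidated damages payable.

$613,680

First 33 days: 33 × $4,720 = $155,760
Remaining days: (118 − 33) × $12,350 = $1,049,750
Accrued per-day damages: $155,760 + $1,049,750 = $1,205,510
Less partial-performance credit: $1,205,510 − $459,560 = $745,950
Cap: 12% of $5,114,000 = $613,680
Cap at $613,680: $745,950 exceeds the cap → $613,680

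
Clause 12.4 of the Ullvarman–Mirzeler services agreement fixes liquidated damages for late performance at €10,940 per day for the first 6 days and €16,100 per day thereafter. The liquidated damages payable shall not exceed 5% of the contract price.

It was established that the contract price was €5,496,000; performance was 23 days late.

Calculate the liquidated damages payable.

Liquidated damages: €274,800

First 6 days: 6 × €10,940 = €65,640
Remaining days: (23 − 6) × €16,100 = €273,700
Accrued per-day damages: €65,640 + €273,700 = €339,340
Cap: 5% of €5,496,000 = €274,800
Cap at €274,800: €339,340 exceeds the cap → €274,800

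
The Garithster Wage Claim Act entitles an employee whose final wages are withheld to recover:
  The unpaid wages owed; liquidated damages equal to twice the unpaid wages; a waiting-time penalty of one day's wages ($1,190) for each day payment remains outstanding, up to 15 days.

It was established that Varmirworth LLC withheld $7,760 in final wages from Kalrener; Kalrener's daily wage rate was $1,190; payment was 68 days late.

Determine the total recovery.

Total award: $41,130

Doubled: 2 × $7,760 = $15,520
Penalty days: min(68, 15) = 15
Waiting-time penalty: 15 × $1,190 = $17,850
Total award: $7,760 + $15,520 + $17,850 = $41,130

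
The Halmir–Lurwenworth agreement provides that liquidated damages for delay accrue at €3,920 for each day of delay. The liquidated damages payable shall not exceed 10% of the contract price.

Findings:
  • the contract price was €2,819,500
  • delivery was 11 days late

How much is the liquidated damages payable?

€43,120

Per-day damages: 11 × €3,920 = €43,120
Cap: 10% of €2,819,500 = €281,950
Cap at €281,950: €43,120 is within the cap, no reduction.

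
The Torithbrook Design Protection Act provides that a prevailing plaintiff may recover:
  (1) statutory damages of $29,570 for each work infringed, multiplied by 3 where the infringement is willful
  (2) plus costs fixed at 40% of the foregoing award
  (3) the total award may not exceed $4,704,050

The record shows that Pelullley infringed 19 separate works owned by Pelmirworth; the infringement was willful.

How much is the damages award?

Statutory damages: 19 × $29,570 = $561,830
Trebled: 3 × $561,830 = $1,685,490
Costs: 40% of $1,685,490 = $674,196
Award plus costs: $1,685,490 + $674,196 = $2,359,686
Cap at $4,704,050: $2,359,686 is within the cap, no reduction.

$2,359,686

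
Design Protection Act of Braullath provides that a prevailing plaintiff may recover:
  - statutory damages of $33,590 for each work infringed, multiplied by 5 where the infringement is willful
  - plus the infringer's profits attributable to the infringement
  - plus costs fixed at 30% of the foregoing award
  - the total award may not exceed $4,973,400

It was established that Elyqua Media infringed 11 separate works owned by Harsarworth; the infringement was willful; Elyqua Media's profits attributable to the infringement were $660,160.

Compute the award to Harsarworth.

Statutory damages: 11 × $33,590 = $369,490
Multiplied by 5: 5 × $369,490 = $1,847,450
Combined award: $1,847,450 + $660,160 = $2,507,610
Costs: 30% of $2,507,610 = $752,283
Award plus costs: $2,507,610 + $752,283 = $3,259,893
Cap at $4,973,400: $3,259,893 is within the cap, no reduction.

$3,259,893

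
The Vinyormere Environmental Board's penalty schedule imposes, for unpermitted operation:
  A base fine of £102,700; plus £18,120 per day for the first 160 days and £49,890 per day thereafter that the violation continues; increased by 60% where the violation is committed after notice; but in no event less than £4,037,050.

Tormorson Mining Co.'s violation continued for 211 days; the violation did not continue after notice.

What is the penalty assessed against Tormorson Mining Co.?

Civil penalty: £5,546,290

First 160 days: 160 × £18,120 = £2,899,200
Remaining days: (211 − 160) × £49,890 = £2,544,390
Per-day component: £2,899,200 + £2,544,390 = £5,443,590
Base plus per-day: £102,700 + £5,443,590 = £5,546,290
The violation did not continue after notice: no 60% increase.
Minimum £4,037,050: £5,546,290 meets the minimum, no increase.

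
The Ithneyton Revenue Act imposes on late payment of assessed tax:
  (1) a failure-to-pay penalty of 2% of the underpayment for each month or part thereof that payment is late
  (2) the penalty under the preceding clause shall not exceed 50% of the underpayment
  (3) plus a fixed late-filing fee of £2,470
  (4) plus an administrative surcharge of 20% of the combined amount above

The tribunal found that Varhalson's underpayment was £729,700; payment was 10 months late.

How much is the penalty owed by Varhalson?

£178,092

Accrued rate: 2% × 10 = 20%, capped at 50% → 20%
Failure-to-pay penalty: 20% of £729,700 = £145,940
Penalty before surcharge: £145,940 + £2,470 = £148,410
Administrative surcharge: 20% of £148,410 = £29,682
Total penalty: £148,410 + £29,682 = £178,092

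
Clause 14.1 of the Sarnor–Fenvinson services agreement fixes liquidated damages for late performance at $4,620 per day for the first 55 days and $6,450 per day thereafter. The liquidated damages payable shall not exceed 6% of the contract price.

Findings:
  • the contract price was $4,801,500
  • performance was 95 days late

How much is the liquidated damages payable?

$288,090

First 55 days: 55 × $4,620 = $254,100
Remaining days: (95 − 55) × $6,450 = $258,000
Accrued per-day damages: $254,100 + $258,000 = $512,100
Cap: 6% of $4,801,500 = $288,090
Cap at $288,090: $512,100 exceeds the cap → $288,090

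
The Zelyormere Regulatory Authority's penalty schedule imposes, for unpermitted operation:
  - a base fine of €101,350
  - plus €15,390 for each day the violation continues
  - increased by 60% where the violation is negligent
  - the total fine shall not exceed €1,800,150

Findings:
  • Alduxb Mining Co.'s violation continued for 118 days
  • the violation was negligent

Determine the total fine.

Per-day component: 118 × €15,390 = €1,816,020
Base plus per-day: €101,350 + €1,816,020 = €1,917,370
Enhancement: 60% of €1,917,370 = €1,150,422
Enhanced fine: €1,917,370 + €1,150,422 = €3,067,792
Cap at €1,800,150: €3,067,792 exceeds the cap → €1,800,150

Civil penalty: €1,800,150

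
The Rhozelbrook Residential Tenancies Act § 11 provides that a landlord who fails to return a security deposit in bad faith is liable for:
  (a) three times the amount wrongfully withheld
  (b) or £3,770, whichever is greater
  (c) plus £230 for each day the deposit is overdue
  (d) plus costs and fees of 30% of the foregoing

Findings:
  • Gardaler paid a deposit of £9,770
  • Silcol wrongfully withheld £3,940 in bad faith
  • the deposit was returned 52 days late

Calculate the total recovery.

Trebled: 3 × £3,940 = £11,820
Minimum £3,770: £11,820 meets the minimum, no increase.
Late-return penalty: 52 × £230 = £11,960
Damages plus late penalty: £11,820 + £11,960 = £23,780
Costs and fees: 30% of £23,780 = £7,134
Total recovery: £23,780 + £7,134 = £30,914

£30,914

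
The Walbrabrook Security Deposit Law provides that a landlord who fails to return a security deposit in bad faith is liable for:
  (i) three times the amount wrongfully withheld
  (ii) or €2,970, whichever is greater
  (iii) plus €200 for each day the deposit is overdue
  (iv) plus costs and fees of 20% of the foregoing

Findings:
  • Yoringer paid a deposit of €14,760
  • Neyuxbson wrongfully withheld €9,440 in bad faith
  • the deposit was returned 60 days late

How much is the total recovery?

€48,384

Trebled: 3 × €9,440 = €28,320
Minimum €2,970: €28,320 meets the minimum, no increase.
Late-return penalty: 60 × €200 = €12,000
Damages plus late penalty: €28,320 + €12,000 = €40,320
Costs and fees: 20% of €40,320 = €8,064
Total recovery: €40,320 + €8,064 = €48,384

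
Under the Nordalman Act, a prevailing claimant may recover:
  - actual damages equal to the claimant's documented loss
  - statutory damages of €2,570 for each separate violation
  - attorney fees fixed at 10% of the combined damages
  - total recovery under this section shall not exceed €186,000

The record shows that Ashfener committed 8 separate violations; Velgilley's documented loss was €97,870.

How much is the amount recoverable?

€130,273

Statutory damages: 8 × €2,570 = €20,560
Combined damages: €97,870 + €20,560 = €118,430
Attorney fees: 10% of €118,430 = €11,843
Total before cap: €118,430 + €11,843 = €130,273
Cap at €186,000: €130,273 is within the cap, no reduction.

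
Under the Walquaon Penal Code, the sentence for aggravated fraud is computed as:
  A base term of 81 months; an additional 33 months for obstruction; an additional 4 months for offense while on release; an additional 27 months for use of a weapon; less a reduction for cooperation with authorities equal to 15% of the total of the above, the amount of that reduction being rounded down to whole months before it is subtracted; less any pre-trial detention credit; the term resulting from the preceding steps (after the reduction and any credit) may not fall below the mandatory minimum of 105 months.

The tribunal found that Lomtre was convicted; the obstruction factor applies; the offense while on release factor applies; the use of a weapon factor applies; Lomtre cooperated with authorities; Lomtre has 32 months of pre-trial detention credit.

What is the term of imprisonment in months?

Obstruction enhancement: +33 months
Offense while on release enhancement: +4 months
Use of a weapon enhancement: +27 months
Adjusted term: 81 months + 33 months + 4 months + 27 months = 145 months
Cooperation with authorities reduction: 15% of 145 months = 21 months (rounded down)
After reduction: 145 − 21 = 124 months
Less pre-trial detention credit: 124 months − 32 months = 92 months
Minimum 105 months: 92 months is below the minimum → 105 months

Sentence: 105 months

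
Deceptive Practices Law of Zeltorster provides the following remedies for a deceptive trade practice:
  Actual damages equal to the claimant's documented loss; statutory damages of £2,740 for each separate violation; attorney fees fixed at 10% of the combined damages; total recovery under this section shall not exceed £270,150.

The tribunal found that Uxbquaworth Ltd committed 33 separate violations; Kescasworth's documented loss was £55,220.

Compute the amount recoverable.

Statutory damages: 33 × £2,740 = £90,420
Combined damages: £55,220 + £90,420 = £145,640
Attorney fees: 10% of £145,640 = £14,564
Total before cap: £145,640 + £14,564 = £160,204
Cap at £270,150: £160,204 is within the cap, no reduction.

£160,204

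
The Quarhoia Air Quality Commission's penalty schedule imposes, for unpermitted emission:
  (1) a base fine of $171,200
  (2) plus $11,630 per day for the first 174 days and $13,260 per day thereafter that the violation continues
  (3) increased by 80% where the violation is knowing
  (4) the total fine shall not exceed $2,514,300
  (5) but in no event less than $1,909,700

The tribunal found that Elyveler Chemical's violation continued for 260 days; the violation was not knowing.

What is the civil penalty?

First 174 days: 174 × $11,630 = $2,023,620
Remaining days: (260 − 174) × $13,260 = $1,140,360
Per-day component: $2,023,620 + $1,140,360 = $3,163,980
Base plus per-day: $171,200 + $3,163,980 = $3,335,180
The violation was not knowing: no 80% increase.
Cap at $2,514,300: $3,335,180 exceeds the cap → $2,514,300
Minimum $1,909,700: $2,514,300 meets the minimum, no increase.

$2,514,300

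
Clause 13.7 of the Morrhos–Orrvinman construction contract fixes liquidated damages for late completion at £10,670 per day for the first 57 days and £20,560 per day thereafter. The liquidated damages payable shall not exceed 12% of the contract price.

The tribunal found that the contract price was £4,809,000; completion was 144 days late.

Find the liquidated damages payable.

First 57 days: 57 × £10,670 = £608,190
Remaining days: (144 − 57) × £20,560 = £1,788,720
Accrued per-day damages: £608,190 + £1,788,720 = £2,396,910
Cap: 12% of £4,809,000 = £577,080
Cap at £577,080: £2,396,910 exceeds the cap → £577,080

£577,080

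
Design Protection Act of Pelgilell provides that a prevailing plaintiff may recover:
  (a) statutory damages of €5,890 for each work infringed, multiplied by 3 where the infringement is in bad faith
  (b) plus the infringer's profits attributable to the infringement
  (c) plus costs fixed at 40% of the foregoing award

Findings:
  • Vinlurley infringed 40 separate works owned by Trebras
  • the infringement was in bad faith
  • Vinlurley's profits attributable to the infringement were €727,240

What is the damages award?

Statutory damages: 40 × €5,890 = €235,600
Trebled: 3 × €235,600 = €706,800
Combined award: €706,800 + €727,240 = €1,434,040
Costs: 40% of €1,434,040 = €573,616
Award plus costs: €1,434,040 + €573,616 = €2,007,656

€2,007,656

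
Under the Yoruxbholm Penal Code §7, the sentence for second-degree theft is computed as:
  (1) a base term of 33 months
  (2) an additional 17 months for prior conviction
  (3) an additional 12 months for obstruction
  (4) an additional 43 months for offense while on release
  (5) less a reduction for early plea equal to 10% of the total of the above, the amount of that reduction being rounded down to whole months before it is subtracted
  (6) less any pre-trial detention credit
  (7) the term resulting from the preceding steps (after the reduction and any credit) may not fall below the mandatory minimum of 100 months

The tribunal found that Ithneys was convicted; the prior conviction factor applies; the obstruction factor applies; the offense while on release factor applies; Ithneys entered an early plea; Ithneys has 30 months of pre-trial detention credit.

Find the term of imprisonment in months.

Prior conviction enhancement: +17 months
Obstruction enhancement: +12 months
Offense while on release enhancement: +43 months
Adjusted term: 33 months + 17 months + 12 months + 43 months = 105 months
Early plea reduction: 10% of 105 months = 10 months (rounded down)
After reduction: 105 − 10 = 95 months
Less pre-trial detention credit: 95 months − 30 months = 65 months
Minimum 100 months: 65 months is below the minimum → 100 months

100 months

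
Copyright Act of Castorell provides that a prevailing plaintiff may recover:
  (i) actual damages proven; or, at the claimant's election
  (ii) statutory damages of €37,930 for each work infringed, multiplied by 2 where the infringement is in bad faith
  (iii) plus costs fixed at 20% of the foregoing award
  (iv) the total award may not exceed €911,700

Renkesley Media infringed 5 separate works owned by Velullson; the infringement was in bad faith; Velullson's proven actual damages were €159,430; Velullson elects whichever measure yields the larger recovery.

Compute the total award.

€455,160

Statutory damages: 5 × €37,930 = €189,650
Doubled: 2 × €189,650 = €379,300
Greater of actual damages (€159,430) or enhanced statutory damages (€379,300): €379,300
Costs: 20% of €379,300 = €75,860
Award plus costs: €379,300 + €75,860 = €455,160
Cap at €911,700: €455,160 is within the cap, no reduction.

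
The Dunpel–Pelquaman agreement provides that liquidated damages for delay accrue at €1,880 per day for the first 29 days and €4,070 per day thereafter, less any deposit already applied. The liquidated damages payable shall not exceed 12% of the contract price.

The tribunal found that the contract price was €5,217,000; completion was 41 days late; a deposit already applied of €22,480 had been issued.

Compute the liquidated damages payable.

First 29 days: 29 × €1,880 = €54,520
Remaining days: (41 − 29) × €4,070 = €48,840
Accrued per-day damages: €54,520 + €48,840 = €103,360
Less deposit already applied: €103,360 − €22,480 = €80,880
Cap: 12% of €5,217,000 = €626,040
Cap at €626,040: €80,880 is within the cap, no reduction.

€80,880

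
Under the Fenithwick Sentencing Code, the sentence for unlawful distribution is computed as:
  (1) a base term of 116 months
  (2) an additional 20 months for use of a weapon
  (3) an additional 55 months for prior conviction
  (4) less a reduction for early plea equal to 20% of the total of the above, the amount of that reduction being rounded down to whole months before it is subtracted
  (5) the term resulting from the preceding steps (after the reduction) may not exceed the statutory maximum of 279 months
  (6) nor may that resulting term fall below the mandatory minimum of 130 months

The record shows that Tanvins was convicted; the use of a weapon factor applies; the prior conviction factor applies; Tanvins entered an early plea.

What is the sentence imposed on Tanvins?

Use of a weapon enhancement: +20 months
Prior conviction enhancement: +55 months
Adjusted term: 116 months + 20 months + 55 months = 191 months
Early plea reduction: 20% of 191 months = 38 months (rounded down)
After reduction: 191 − 38 = 153 months
Cap at 279 months: 153 months is within the cap, no reduction.
Minimum 130 months: 153 months meets the minimum, no increase.

153 months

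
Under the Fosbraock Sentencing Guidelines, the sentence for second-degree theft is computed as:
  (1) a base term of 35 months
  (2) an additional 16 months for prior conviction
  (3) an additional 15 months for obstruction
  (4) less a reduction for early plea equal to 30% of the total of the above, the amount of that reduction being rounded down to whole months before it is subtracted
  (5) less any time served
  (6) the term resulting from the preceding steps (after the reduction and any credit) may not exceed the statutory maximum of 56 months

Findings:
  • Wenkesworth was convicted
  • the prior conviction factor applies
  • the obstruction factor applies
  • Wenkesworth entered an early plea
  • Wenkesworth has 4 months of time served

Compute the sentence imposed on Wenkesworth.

Prior conviction enhancement: +16 months
Obstruction enhancement: +15 months
Adjusted term: 35 months + 16 months + 15 months = 66 months
Early plea reduction: 30% of 66 months = 19 months (rounded down)
After reduction: 66 − 19 = 47 months
Less time served: 47 months − 4 months = 43 months
Cap at 56 months: 43 months is within the cap, no reduction.

43 months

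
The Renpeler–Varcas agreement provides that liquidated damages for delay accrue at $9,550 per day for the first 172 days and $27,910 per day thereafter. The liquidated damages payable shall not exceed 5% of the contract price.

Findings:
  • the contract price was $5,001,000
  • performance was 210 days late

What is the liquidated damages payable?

First 172 days: 172 × $9,550 = $1,642,600
Remaining days: (210 − 172) × $27,910 = $1,060,580
Accrued per-day damages: $1,642,600 + $1,060,580 = $2,703,180
Cap: 5% of $5,001,000 = $250,050
Cap at $250,050: $2,703,180 exceeds the cap → $250,050

$250,050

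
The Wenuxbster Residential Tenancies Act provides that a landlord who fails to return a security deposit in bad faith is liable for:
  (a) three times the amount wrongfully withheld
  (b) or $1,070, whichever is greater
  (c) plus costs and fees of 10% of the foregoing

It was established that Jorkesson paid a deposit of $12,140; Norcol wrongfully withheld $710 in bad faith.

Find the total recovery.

Trebled: 3 × $710 = $2,130
Minimum $1,070: $2,130 meets the minimum, no increase.
Costs and fees: 10% of $2,130 = $213
Total recovery: $2,130 + $213 = $2,343

$2,343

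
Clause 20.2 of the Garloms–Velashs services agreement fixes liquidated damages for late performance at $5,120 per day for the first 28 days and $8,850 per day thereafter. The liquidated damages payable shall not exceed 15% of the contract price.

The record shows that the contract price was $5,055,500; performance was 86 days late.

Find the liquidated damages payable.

First 28 days: 28 × $5,120 = $143,360
Remaining days: (86 − 28) × $8,850 = $513,300
Accrued per-day damages: $143,360 + $513,300 = $656,660
Cap: 15% of $5,055,500 = $758,325
Cap at $758,325: $656,660 is within the cap, no reduction.

Liquidated damages: $656,660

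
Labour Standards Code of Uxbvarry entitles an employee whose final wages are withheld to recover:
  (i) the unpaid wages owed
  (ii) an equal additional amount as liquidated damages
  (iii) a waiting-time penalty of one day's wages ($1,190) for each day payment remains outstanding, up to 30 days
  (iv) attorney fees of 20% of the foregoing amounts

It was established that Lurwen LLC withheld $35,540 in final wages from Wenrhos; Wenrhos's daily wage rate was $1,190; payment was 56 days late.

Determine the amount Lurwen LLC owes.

Liquidated damages (equal amount): $35,540
Penalty days: min(56, 30) = 30
Waiting-time penalty: 30 × $1,190 = $35,700
Subtotal: $35,540 + $35,540 + $35,700 = $106,780
Attorney fees: 20% of $106,780 = $21,356
Total award: $106,780 + $21,356 = $128,136

Total award: $128,136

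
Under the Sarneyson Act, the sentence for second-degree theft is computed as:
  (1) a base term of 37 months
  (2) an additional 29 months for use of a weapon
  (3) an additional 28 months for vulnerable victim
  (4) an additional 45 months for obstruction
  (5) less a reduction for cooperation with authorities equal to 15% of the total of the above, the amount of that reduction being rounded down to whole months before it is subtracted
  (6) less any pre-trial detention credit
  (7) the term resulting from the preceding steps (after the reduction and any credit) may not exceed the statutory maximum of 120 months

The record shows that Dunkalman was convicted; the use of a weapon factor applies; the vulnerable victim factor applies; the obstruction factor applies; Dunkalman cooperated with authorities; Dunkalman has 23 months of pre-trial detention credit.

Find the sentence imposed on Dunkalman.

96 months

Use of a weapon enhancement: +29 months
Vulnerable victim enhancement: +28 months
Obstruction enhancement: +45 months
Adjusted term: 37 months + 29 months + 28 months + 45 months = 139 months
Cooperation with authorities reduction: 15% of 139 months = 20 months (rounded down)
After reduction: 139 − 20 = 119 months
Less pre-trial detention credit: 119 months − 23 months = 96 months
Cap at 120 months: 96 months is within the cap, no reduction.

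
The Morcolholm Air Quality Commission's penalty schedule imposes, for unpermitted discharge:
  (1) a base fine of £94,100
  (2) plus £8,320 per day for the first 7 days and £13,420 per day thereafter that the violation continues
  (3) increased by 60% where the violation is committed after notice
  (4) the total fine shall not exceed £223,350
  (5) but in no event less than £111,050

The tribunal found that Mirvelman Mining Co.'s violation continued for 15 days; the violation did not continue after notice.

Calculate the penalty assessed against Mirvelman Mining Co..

First 7 days: 7 × £8,320 = £58,240
Remaining days: (15 − 7) × £13,420 = £107,360
Per-day component: £58,240 + £107,360 = £165,600
Base plus per-day: £94,100 + £165,600 = £259,700
The violation did not continue after notice: no 60% increase.
Cap at £223,350: £259,700 exceeds the cap → £223,350
Minimum £111,050: £223,350 meets the minimum, no increase.

£223,350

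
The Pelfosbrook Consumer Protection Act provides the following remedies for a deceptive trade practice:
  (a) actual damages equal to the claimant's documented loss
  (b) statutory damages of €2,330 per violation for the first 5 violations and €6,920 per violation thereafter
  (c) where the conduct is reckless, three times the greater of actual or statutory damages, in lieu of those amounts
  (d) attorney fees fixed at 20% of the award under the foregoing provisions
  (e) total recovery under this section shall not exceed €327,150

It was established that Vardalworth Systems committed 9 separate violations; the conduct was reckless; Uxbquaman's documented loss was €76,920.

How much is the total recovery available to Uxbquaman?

First 5 violations: 5 × €2,330 = €11,650
Remaining violations: (9 − 5) × €6,920 = €27,680
Statutory damages: €11,650 + €27,680 = €39,330
Greater of actual damages (€76,920) or statutory damages (€39,330): €76,920
Trebled: 3 × €76,920 = €230,760
Attorney fees: 20% of €230,760 = €46,152
Total before cap: €230,760 + €46,152 = €276,912
Cap at €327,150: €276,912 is within the cap, no reduction.

Total recovery: €276,912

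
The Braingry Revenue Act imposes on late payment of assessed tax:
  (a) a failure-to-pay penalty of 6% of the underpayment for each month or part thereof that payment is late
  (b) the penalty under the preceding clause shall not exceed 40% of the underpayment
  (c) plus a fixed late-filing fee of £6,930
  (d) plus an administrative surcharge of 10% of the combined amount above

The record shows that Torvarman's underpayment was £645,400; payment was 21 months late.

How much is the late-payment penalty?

Penalty: £291,599

Accrued rate: 6% × 21 = 126%, capped at 40% → 40%
Failure-to-pay penalty: 40% of £645,400 = £258,160
Penalty before surcharge: £258,160 + £6,930 = £265,090
Administrative surcharge: 10% of £265,090 = £26,509
Total penalty: £265,090 + £26,509 = £291,599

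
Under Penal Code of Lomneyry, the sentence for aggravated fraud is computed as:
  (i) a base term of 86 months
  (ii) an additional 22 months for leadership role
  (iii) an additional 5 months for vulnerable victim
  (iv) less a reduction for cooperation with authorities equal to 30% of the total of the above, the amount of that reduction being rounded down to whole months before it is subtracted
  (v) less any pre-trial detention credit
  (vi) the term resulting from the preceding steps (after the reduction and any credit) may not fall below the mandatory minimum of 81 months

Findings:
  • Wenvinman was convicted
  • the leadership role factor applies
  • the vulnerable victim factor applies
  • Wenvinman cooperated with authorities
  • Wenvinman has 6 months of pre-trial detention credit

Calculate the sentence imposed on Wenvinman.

81 months

Leadership role enhancement: +22 months
Vulnerable victim enhancement: +5 months
Adjusted term: 86 months + 22 months + 5 months = 113 months
Cooperation with authorities reduction: 30% of 113 months = 33 months (rounded down)
After reduction: 113 − 33 = 80 months
Less pre-trial detention credit: 80 months − 6 months = 74 months
Minimum 81 months: 74 months is below the minimum → 81 months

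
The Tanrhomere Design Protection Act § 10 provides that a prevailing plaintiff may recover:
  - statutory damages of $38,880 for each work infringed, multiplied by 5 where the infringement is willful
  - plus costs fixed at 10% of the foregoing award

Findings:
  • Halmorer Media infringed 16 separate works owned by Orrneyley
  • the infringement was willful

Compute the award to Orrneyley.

Award: $3,421,440

Statutory damages: 16 × $38,880 = $622,080
Multiplied by 5: 5 × $622,080 = $3,110,400
Costs: 10% of $3,110,400 = $311,040
Award plus costs: $3,110,400 + $311,040 = $3,421,440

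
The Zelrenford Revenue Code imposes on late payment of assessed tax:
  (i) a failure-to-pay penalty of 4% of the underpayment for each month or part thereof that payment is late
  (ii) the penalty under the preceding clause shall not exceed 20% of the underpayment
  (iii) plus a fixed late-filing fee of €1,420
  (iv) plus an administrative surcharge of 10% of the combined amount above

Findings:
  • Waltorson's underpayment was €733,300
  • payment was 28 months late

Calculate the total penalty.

Accrued rate: 4% × 28 = 112%, capped at 20% → 20%
Failure-to-pay penalty: 20% of €733,300 = €146,660
Penalty before surcharge: €146,660 + €1,420 = €148,080
Administrative surcharge: 10% of €148,080 = €14,808
Total penalty: €148,080 + €14,808 = €162,888

€162,888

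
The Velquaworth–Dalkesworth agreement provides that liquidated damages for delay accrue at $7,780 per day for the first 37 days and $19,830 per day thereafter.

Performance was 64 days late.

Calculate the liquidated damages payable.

$823,270

First 37 days: 37 × $7,780 = $287,860
Remaining days: (64 − 37) × $19,830 = $535,410
Accrued per-day damages: $287,860 + $535,410 = $823,270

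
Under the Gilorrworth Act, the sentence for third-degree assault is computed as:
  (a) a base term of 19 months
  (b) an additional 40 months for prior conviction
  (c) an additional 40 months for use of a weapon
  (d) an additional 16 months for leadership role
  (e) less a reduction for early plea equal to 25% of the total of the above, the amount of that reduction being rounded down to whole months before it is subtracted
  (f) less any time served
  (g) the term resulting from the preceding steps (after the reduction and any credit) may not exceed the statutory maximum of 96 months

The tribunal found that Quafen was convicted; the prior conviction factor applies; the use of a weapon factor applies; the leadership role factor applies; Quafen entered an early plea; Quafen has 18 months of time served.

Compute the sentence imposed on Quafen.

Prior conviction enhancement: +40 months
Use of a weapon enhancement: +40 months
Leadership role enhancement: +16 months
Adjusted term: 19 months + 40 months + 40 months + 16 months = 115 months
Early plea reduction: 25% of 115 months = 28 months (rounded down)
After reduction: 115 − 28 = 87 months
Less time served: 87 months − 18 months = 69 months
Cap at 96 months: 69 months is within the cap, no reduction.

69 months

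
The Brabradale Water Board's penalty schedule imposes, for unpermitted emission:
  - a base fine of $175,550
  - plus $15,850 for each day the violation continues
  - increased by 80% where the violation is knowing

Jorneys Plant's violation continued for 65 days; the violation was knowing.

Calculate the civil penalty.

Per-day component: 65 × $15,850 = $1,030,250
Base plus per-day: $175,550 + $1,030,250 = $1,205,800
Enhancement: 80% of $1,205,800 = $964,640
Enhanced fine: $1,205,800 + $964,640 = $2,170,440

Civil penalty: $2,170,440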